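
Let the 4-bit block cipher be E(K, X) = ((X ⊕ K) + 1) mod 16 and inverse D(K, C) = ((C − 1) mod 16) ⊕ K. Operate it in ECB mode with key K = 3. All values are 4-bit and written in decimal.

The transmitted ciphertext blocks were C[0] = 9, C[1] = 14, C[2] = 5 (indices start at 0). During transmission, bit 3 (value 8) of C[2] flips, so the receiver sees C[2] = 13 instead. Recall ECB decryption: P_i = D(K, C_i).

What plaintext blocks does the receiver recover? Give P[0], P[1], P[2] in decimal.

Only C[2] changed, to 13. In ECB, a change in C_i affects only P_i. Decrypting the received ciphertext:
P[0]: D(K, 9) = 11.
P[1]: D(K, 14) = 14.
P[2]: D(K, 13) = 15.
Blocks that differ from the original plaintext: P[2].

P[0] = 11, P[1] = 14, P[2] = 15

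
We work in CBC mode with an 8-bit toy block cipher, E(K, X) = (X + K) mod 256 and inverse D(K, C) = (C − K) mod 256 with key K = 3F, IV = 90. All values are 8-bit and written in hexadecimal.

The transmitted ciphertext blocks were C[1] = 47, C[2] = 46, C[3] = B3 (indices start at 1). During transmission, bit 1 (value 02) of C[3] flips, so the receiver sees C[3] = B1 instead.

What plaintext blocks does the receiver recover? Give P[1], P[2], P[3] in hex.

P[1] = 98, P[2] = 40, P[3] = 34

CBC decryption: P_i = D(K, C_i) ⊕ C_{i−1}, with C_{0} = IV.
Only C[3] changed, to B1. In CBC, a change in C_i garbles P_i and flips the same bit in P_{i+1}. Decrypting the received ciphertext:
P[1]: D(K, 47) = 08; 08 ⊕ 90 = 98.
P[2]: D(K, 46) = 07; 07 ⊕ 47 = 40.
P[3]: D(K, B1) = 72; 72 ⊕ 46 = 34.
Blocks that differ from the original plaintext: P[3].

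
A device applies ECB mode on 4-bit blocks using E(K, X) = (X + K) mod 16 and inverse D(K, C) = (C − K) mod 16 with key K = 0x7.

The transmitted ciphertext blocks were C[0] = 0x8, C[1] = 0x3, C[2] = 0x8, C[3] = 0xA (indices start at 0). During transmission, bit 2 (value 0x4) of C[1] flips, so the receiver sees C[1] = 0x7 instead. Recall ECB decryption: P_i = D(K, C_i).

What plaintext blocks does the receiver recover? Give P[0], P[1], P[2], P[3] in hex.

Only C[1] changed, to 0x7. In ECB, a change in C_i affects only P_i. Decrypting the received ciphertext:
P[0]: D(K, 0x8) = 0x1.
P[1]: D(K, 0x7) = 0x0.
P[2]: D(K, 0x8) = 0x1.
P[3]: D(K, 0xA) = 0x3.
Blocks that differ from the original plaintext: P[1].

P[0] = 0x1, P[1] = 0x0, P[2] = 0x1, P[3] = 0x3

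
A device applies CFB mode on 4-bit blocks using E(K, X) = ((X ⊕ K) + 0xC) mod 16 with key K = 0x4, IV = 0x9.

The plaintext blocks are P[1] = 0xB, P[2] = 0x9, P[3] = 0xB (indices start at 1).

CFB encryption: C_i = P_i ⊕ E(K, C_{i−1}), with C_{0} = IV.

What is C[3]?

C[3] = 0x0

C[1]: E(K, 0x9) = 0x9; 0xB ⊕ 0x9 = 0x2.
C[2]: E(K, 0x2) = 0x2; 0x9 ⊕ 0x2 = 0xB.
C[3]: E(K, 0xB) = 0xB; 0xB ⊕ 0xB = 0x0.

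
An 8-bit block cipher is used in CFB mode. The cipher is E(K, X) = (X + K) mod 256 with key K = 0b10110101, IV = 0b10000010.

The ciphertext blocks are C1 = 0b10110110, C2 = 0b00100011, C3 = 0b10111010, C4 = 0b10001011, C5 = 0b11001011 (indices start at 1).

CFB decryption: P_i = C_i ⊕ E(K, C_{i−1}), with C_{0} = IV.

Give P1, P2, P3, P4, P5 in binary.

P1: E(K, 0b10000010) = 0b00110111; 0b10110110 ⊕ 0b00110111 = 0b10000001.
P2: E(K, 0b10110110) = 0b01101011; 0b00100011 ⊕ 0b01101011 = 0b01001000.
P3: E(K, 0b00100011) = 0b11011000; 0b10111010 ⊕ 0b11011000 = 0b01100010.
P4: E(K, 0b10111010) = 0b01101111; 0b10001011 ⊕ 0b01101111 = 0b11100100.
P5: E(K, 0b10001011) = 0b01000000; 0b11001011 ⊕ 0b01000000 = 0b10001011.

P1 = 0b10000001, P2 = 0b01001000, P3 = 0b01100010, P4 = 0b11100100, P5 = 0b10001011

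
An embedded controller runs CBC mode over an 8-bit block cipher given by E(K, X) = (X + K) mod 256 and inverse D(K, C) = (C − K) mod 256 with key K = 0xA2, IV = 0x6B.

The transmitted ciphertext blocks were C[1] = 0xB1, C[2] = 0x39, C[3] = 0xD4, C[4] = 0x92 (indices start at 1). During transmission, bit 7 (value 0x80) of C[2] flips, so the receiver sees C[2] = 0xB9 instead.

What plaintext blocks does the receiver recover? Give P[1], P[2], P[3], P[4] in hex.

P[1] = 0x64, P[2] = 0xA6, P[3] = 0x8B, P[4] = 0x24

CBC decryption: P_i = D(K, C_i) ⊕ C_{i−1}, with C_{0} = IV.
Only C[2] changed, to 0xB9. In CBC, a change in C_i garbles P_i and flips the same bit in P_{i+1}. Decrypting the received ciphertext:
P[1]: D(K, 0xB1) = 0x0F; 0x0F ⊕ 0x6B = 0x64.
P[2]: D(K, 0xB9) = 0x17; 0x17 ⊕ 0xB1 = 0xA6.
P[3]: D(K, 0xD4) = 0x32; 0x32 ⊕ 0xB9 = 0x8B.
P[4]: D(K, 0x92) = 0xF0; 0xF0 ⊕ 0xD4 = 0x24.
Blocks that differ from the original plaintext: P[2], P[3].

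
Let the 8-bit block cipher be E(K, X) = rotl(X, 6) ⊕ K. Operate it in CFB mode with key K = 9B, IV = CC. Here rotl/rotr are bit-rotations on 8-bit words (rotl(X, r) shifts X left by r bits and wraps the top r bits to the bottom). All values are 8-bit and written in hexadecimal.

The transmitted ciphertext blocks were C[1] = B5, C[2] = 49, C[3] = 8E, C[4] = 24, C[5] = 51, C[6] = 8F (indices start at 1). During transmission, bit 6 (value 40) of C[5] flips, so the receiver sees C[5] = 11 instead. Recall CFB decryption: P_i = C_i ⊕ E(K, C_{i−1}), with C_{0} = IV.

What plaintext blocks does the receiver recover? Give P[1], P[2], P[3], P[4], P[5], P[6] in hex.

Only C[5] changed, to 11. In CFB, a change in C_i flips the same bit in P_i and garbles P_{i+1}. Decrypting the received ciphertext:
P[1]: E(K, CC) = A8; B5 ⊕ A8 = 1D.
P[2]: E(K, B5) = F6; 49 ⊕ F6 = BF.
P[3]: E(K, 49) = C9; 8E ⊕ C9 = 47.
P[4]: E(K, 8E) = 38; 24 ⊕ 38 = 1C.
P[5]: E(K, 24) = 92; 11 ⊕ 92 = 83.
P[6]: E(K, 11) = DF; 8F ⊕ DF = 50.
Blocks that differ from the original plaintext: P[5], P[6].

P[1] = 1D, P[2] = BF, P[3] = 47, P[4] = 1C, P[5] = 83, P[6] = 50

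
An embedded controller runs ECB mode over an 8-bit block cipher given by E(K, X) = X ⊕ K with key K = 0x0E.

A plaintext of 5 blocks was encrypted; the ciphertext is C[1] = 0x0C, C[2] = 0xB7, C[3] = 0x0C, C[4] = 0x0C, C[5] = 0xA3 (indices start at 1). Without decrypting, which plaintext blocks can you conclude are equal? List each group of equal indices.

P[1] = P[3] = P[4]

ECB encrypts each block independently with the same key, so equal ciphertext blocks imply equal plaintext blocks.
C[1] = C[3] = C[4] = 0x0C, so P[1] = P[3] = P[4].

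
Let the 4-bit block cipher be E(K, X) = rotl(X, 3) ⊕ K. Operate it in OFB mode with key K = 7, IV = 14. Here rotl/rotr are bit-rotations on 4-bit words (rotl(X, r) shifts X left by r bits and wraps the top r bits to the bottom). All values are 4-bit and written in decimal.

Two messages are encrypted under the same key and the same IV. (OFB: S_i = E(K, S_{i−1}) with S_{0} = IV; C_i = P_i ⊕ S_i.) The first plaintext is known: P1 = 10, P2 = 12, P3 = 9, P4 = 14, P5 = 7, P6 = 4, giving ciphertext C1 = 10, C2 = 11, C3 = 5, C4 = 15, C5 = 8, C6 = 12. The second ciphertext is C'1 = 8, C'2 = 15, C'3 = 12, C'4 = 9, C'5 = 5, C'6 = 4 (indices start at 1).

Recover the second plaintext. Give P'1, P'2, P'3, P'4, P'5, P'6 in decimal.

In OFB with a reused IV, both messages share the same keystream S_i, so C_i ⊕ C'_i = P_i ⊕ P'_i and thus P'_i = P_i ⊕ C_i ⊕ C'_i.
P'1: 10 ⊕ 10 ⊕ 8 = 8.
P'2: 12 ⊕ 11 ⊕ 15 = 8.
P'3: 9 ⊕ 5 ⊕ 12 = 0.
P'4: 14 ⊕ 15 ⊕ 9 = 8.
P'5: 7 ⊕ 8 ⊕ 5 = 10.
P'6: 4 ⊕ 12 ⊕ 4 = 12.

P'1 = 8, P'2 = 8, P'3 = 0, P'4 = 8, P'5 = 10, P'6 = 12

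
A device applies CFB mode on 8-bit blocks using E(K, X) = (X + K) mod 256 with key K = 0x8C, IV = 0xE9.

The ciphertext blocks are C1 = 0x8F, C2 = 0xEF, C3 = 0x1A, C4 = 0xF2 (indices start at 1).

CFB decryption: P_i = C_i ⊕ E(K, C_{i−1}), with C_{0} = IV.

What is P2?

P2: E(K, 0x8F) = 0x1B; 0xEF ⊕ 0x1B = 0xF4.

P2 = 0xF4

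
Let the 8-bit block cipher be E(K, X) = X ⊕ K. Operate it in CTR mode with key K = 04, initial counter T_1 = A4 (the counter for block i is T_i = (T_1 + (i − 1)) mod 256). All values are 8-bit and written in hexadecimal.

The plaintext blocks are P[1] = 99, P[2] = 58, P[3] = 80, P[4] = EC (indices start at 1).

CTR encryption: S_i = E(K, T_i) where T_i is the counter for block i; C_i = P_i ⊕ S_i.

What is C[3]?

C[1]: T = A4, S = E(K, T) = A0; 99 ⊕ A0 = 39.
C[2]: T = A5, S = E(K, T) = A1; 58 ⊕ A1 = F9.
C[3]: T = A6, S = E(K, T) = A2; 80 ⊕ A2 = 22.

C[3] = 22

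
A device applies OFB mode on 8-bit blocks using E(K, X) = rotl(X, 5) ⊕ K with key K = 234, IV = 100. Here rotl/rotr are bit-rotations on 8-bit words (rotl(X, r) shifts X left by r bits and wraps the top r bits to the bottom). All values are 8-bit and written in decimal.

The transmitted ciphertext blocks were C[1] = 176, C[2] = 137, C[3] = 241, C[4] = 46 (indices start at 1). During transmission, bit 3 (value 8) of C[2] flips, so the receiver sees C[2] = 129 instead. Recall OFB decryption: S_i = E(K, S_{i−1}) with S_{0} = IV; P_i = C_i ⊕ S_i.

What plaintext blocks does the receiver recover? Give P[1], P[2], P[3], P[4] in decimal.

Only C[2] changed, to 129. In OFB, a change in C_i flips the same bit in P_i only; the keystream is unaffected. Decrypting the received ciphertext:
P[1]: S = E(K, 100) = 102; 176 ⊕ 102 = 214.
P[2]: S = E(K, 102) = 38; 129 ⊕ 38 = 167.
P[3]: S = E(K, 38) = 46; 241 ⊕ 46 = 223.
P[4]: S = E(K, 46) = 47; 46 ⊕ 47 = 1.
Blocks that differ from the original plaintext: P[2].

P[1] = 214, P[2] = 167, P[3] = 223, P[4] = 1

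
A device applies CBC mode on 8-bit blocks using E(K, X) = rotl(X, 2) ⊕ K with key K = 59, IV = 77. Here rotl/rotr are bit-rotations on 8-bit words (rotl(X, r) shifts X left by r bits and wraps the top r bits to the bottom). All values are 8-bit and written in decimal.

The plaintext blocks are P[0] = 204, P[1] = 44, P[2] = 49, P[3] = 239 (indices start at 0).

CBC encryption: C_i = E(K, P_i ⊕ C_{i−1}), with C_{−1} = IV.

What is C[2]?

C[2] = 2

C[0]: P[0] ⊕ 77 = 129; E(K, 129) = 61.
C[1]: P[1] ⊕ 61 = 17; E(K, 17) = 127.
C[2]: P[2] ⊕ 127 = 78; E(K, 78) = 2.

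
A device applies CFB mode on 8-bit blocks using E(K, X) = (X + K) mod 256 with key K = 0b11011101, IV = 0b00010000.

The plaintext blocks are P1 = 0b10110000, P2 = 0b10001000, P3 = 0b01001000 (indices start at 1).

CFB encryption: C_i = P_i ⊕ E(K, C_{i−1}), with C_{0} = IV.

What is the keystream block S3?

C1: E(K, 0b00010000) = 0b11101101; 0b10110000 ⊕ 0b11101101 = 0b01011101.
C2: E(K, 0b01011101) = 0b00111010; 0b10001000 ⊕ 0b00111010 = 0b10110010.
C3: E(K, 0b10110010) = 0b10001111; 0b01001000 ⊕ 0b10001111 = 0b11000111.
So S3 = 0b10001111.

0b10001111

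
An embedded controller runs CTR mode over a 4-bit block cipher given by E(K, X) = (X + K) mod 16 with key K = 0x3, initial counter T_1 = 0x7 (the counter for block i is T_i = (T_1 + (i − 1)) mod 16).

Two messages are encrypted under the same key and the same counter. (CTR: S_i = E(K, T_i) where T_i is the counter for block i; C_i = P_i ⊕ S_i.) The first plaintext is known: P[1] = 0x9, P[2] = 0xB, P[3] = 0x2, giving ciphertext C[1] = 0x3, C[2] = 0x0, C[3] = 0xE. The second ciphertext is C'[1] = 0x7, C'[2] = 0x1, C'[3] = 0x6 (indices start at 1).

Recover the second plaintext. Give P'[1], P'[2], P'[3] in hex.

In CTR with a reused counter, both messages share the same keystream S_i, so C_i ⊕ C'_i = P_i ⊕ P'_i and thus P'_i = P_i ⊕ C_i ⊕ C'_i.
P'[1]: 0x9 ⊕ 0x3 ⊕ 0x7 = 0xD.
P'[2]: 0xB ⊕ 0x0 ⊕ 0x1 = 0xA.
P'[3]: 0x2 ⊕ 0xE ⊕ 0x6 = 0xA.

P'[1] = 0xD, P'[2] = 0xA, P'[3] = 0xA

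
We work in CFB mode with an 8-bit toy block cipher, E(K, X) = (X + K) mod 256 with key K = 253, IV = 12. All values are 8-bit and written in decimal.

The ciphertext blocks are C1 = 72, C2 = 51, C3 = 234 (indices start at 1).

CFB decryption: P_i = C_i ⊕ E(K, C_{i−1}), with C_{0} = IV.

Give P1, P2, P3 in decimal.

P1 = 65, P2 = 118, P3 = 218

P1: E(K, 12) = 9; 72 ⊕ 9 = 65.
P2: E(K, 72) = 69; 51 ⊕ 69 = 118.
P3: E(K, 51) = 48; 234 ⊕ 48 = 218.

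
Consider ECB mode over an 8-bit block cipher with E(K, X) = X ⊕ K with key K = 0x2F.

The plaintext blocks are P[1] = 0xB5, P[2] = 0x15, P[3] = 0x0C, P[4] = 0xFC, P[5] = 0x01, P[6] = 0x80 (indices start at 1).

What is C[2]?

C[2] = 0x3A

ECB encryption: C_i = E(K, P_i).
C[2]: E(K, 0x15) = 0x3A.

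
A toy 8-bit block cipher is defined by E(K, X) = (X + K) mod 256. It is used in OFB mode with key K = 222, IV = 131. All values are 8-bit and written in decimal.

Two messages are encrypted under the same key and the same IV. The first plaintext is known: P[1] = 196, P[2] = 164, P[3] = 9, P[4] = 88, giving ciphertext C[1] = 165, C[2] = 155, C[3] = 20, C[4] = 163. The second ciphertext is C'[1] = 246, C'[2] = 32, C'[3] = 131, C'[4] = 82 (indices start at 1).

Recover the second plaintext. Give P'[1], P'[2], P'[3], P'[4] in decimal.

In OFB with a reused IV, both messages share the same keystream S_i, so C_i ⊕ C'_i = P_i ⊕ P'_i and thus P'_i = P_i ⊕ C_i ⊕ C'_i.
P'[1]: 196 ⊕ 165 ⊕ 246 = 151.
P'[2]: 164 ⊕ 155 ⊕ 32 = 31.
P'[3]: 9 ⊕ 20 ⊕ 131 = 158.
P'[4]: 88 ⊕ 163 ⊕ 82 = 169.

P'[1] = 151, P'[2] = 31, P'[3] = 158, P'[4] = 169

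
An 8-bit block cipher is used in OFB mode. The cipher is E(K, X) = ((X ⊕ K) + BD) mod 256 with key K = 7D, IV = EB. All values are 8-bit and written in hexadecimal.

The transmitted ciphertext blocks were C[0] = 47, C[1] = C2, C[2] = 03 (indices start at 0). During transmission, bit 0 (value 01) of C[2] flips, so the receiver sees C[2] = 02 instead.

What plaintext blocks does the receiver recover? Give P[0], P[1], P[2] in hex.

P[0] = 14, P[1] = 29, P[2] = 51

OFB decryption: S_i = E(K, S_{i−1}) with S_{−1} = IV; P_i = C_i ⊕ S_i.
Only C[2] changed, to 02. In OFB, a change in C_i flips the same bit in P_i only; the keystream is unaffected. Decrypting the received ciphertext:
P[0]: S = E(K, EB) = 53; 47 ⊕ 53 = 14.
P[1]: S = E(K, 53) = EB; C2 ⊕ EB = 29.
P[2]: S = E(K, EB) = 53; 02 ⊕ 53 = 51.
Blocks that differ from the original plaintext: P[2].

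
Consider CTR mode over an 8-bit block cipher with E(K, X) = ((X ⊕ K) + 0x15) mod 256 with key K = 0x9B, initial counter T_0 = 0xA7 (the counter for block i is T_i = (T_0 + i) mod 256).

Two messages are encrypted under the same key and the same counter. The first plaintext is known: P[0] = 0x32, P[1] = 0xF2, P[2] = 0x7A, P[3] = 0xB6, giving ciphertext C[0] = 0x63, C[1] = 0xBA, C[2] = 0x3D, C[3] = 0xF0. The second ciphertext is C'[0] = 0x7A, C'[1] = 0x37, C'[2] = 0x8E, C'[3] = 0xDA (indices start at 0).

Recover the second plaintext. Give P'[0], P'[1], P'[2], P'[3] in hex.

P'[0] = 0x2B, P'[1] = 0x7F, P'[2] = 0xC9, P'[3] = 0x9C

In CTR with a reused counter, both messages share the same keystream S_i, so C_i ⊕ C'_i = P_i ⊕ P'_i and thus P'_i = P_i ⊕ C_i ⊕ C'_i.
P'[0]: 0x32 ⊕ 0x63 ⊕ 0x7A = 0x2B.
P'[1]: 0xF2 ⊕ 0xBA ⊕ 0x37 = 0x7F.
P'[2]: 0x7A ⊕ 0x3D ⊕ 0x8E = 0xC9.
P'[3]: 0xB6 ⊕ 0xF0 ⊕ 0xDA = 0x9C.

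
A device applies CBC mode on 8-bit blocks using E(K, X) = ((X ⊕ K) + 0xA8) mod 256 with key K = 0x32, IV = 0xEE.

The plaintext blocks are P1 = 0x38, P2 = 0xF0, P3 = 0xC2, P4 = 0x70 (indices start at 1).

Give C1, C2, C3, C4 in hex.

C1 = 0x8C, C2 = 0xF6, C3 = 0xAE, C4 = 0x94

CBC encryption: C_i = E(K, P_i ⊕ C_{i−1}), with C_{0} = IV.
C1: P1 ⊕ 0xEE = 0xD6; E(K, 0xD6) = 0x8C.
C2: P2 ⊕ 0x8C = 0x7C; E(K, 0x7C) = 0xF6.
C3: P3 ⊕ 0xF6 = 0x34; E(K, 0x34) = 0xAE.
C4: P4 ⊕ 0xAE = 0xDE; E(K, 0xDE) = 0x94.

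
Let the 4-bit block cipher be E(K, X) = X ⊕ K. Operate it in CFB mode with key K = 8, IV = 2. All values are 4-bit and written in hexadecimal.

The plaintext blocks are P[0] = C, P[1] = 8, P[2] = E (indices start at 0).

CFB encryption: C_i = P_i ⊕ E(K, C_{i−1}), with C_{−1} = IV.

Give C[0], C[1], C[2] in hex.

C[0]: E(K, 2) = A; C ⊕ A = 6.
C[1]: E(K, 6) = E; 8 ⊕ E = 6.
C[2]: E(K, 6) = E; E ⊕ E = 0.

C[0] = 6, C[1] = 6, C[2] = 0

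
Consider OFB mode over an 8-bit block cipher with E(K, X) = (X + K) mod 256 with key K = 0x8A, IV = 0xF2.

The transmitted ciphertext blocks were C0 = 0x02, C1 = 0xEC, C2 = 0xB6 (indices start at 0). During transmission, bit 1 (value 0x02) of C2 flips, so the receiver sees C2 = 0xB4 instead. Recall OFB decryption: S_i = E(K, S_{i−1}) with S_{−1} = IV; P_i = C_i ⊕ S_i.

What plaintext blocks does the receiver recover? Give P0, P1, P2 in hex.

P0 = 0x7E, P1 = 0xEA, P2 = 0x24

Only C2 changed, to 0xB4. In OFB, a change in C_i flips the same bit in P_i only; the keystream is unaffected. Decrypting the received ciphertext:
P0: S = E(K, 0xF2) = 0x7C; 0x02 ⊕ 0x7C = 0x7E.
P1: S = E(K, 0x7C) = 0x06; 0xEC ⊕ 0x06 = 0xEA.
P2: S = E(K, 0x06) = 0x90; 0xB4 ⊕ 0x90 = 0x24.
Blocks that differ from the original plaintext: P2.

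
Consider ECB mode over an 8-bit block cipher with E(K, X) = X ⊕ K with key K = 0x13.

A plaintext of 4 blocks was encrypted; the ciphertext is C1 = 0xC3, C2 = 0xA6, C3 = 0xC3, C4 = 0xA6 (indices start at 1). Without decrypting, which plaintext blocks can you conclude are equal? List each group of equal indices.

ECB encrypts each block independently with the same key, so equal ciphertext blocks imply equal plaintext blocks.
C1 = C3 = 0xC3, so P1 = P3.
C2 = C4 = 0xA6, so P2 = P4.

P1 = P3; P2 = P4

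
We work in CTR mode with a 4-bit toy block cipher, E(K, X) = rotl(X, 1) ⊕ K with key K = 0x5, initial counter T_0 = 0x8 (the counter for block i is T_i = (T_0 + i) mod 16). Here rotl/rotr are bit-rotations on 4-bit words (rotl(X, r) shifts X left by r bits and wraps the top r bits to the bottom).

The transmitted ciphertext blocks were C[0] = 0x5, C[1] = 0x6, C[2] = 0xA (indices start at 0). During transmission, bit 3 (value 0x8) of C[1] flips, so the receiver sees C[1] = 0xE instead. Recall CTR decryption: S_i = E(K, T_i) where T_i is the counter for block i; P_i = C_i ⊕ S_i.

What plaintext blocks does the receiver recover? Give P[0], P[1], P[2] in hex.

Only C[1] changed, to 0xE. In CTR, a change in C_i flips the same bit in P_i only; the keystream is unaffected. Decrypting the received ciphertext:
P[0]: T = 0x8, S = E(K, T) = 0x4; 0x5 ⊕ 0x4 = 0x1.
P[1]: T = 0x9, S = E(K, T) = 0x6; 0xE ⊕ 0x6 = 0x8.
P[2]: T = 0xA, S = E(K, T) = 0x0; 0xA ⊕ 0x0 = 0xA.
Blocks that differ from the original plaintext: P[1].

P[0] = 0x1, P[1] = 0x8, P[2] = 0xA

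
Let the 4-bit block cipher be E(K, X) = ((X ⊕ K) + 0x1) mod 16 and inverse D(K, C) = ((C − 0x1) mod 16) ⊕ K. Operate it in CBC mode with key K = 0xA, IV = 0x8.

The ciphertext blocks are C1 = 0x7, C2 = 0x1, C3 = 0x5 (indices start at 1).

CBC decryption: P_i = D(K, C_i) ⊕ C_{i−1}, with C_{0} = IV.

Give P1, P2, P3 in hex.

P1: D(K, 0x7) = 0xC; 0xC ⊕ 0x8 = 0x4.
P2: D(K, 0x1) = 0xA; 0xA ⊕ 0x7 = 0xD.
P3: D(K, 0x5) = 0xE; 0xE ⊕ 0x1 = 0xF.

P1 = 0x4, P2 = 0xD, P3 = 0xF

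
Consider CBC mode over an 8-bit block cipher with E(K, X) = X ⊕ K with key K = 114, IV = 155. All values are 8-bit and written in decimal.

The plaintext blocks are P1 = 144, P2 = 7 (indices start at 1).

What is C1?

C1 = 121

CBC encryption: C_i = E(K, P_i ⊕ C_{i−1}), with C_{0} = IV.
C1: P1 ⊕ 155 = 11; E(K, 11) = 121.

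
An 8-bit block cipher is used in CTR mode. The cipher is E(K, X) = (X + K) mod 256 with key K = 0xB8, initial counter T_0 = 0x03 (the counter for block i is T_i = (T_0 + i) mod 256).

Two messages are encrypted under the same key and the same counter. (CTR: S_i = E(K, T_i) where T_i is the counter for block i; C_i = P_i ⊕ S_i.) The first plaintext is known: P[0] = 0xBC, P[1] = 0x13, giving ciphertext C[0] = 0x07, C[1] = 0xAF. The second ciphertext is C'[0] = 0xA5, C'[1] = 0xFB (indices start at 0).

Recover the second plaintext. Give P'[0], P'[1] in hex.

P'[0] = 0x1E, P'[1] = 0x47

In CTR with a reused counter, both messages share the same keystream S_i, so C_i ⊕ C'_i = P_i ⊕ P'_i and thus P'_i = P_i ⊕ C_i ⊕ C'_i.
P'[0]: 0xBC ⊕ 0x07 ⊕ 0xA5 = 0x1E.
P'[1]: 0x13 ⊕ 0xAF ⊕ 0xFB = 0x47.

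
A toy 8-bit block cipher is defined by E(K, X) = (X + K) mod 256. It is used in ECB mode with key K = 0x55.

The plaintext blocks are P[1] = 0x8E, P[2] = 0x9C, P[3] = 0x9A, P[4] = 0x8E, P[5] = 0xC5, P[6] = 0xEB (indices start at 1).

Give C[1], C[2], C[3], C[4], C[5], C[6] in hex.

ECB encryption: C_i = E(K, P_i).
C[1]: E(K, 0x8E) = 0xE3.
C[2]: E(K, 0x9C) = 0xF1.
C[3]: E(K, 0x9A) = 0xEF.
C[4]: E(K, 0x8E) = 0xE3.
C[5]: E(K, 0xC5) = 0x1A.
C[6]: E(K, 0xEB) = 0x40.

C[1] = 0xE3, C[2] = 0xF1, C[3] = 0xEF, C[4] = 0xE3, C[5] = 0x1A, C[6] = 0x40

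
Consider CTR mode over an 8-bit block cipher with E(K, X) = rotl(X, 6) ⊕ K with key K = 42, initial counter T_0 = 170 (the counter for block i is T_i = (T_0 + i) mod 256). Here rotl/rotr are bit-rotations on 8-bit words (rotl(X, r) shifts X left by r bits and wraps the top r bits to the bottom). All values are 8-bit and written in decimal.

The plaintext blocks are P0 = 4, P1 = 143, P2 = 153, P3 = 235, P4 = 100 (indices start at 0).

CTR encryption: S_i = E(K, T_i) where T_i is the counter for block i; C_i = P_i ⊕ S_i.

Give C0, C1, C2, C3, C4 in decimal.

C0: T = 170, S = E(K, T) = 128; 4 ⊕ 128 = 132.
C1: T = 171, S = E(K, T) = 192; 143 ⊕ 192 = 79.
C2: T = 172, S = E(K, T) = 1; 153 ⊕ 1 = 152.
C3: T = 173, S = E(K, T) = 65; 235 ⊕ 65 = 170.
C4: T = 174, S = E(K, T) = 129; 100 ⊕ 129 = 229.

C0 = 132, C1 = 79, C2 = 152, C3 = 170, C4 = 229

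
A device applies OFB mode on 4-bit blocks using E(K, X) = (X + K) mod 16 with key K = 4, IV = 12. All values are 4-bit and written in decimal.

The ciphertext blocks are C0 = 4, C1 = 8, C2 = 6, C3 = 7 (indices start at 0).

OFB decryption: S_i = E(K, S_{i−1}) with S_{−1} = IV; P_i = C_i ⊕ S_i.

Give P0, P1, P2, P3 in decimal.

P0 = 4, P1 = 12, P2 = 14, P3 = 11

P0: S = E(K, 12) = 0; 4 ⊕ 0 = 4.
P1: S = E(K, 0) = 4; 8 ⊕ 4 = 12.
P2: S = E(K, 4) = 8; 6 ⊕ 8 = 14.
P3: S = E(K, 8) = 12; 7 ⊕ 12 = 11.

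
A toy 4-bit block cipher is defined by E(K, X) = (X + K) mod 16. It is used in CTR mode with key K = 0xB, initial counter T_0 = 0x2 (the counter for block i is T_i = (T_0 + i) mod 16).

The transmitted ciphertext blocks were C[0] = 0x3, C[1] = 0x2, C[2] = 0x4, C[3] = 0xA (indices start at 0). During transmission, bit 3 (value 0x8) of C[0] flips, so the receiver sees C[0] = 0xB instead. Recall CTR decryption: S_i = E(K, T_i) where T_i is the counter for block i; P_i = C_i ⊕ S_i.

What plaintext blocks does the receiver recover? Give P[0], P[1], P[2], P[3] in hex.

Only C[0] changed, to 0xB. In CTR, a change in C_i flips the same bit in P_i only; the keystream is unaffected. Decrypting the received ciphertext:
P[0]: T = 0x2, S = E(K, T) = 0xD; 0xB ⊕ 0xD = 0x6.
P[1]: T = 0x3, S = E(K, T) = 0xE; 0x2 ⊕ 0xE = 0xC.
P[2]: T = 0x4, S = E(K, T) = 0xF; 0x4 ⊕ 0xF = 0xB.
P[3]: T = 0x5, S = E(K, T) = 0x0; 0xA ⊕ 0x0 = 0xA.
Blocks that differ from the original plaintext: P[0].

P[0] = 0x6, P[1] = 0xC, P[2] = 0xB, P[3] = 0xA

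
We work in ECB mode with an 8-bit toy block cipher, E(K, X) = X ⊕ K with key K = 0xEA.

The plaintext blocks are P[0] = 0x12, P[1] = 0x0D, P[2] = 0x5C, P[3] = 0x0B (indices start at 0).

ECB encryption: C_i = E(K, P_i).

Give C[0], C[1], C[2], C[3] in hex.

C[0]: E(K, 0x12) = 0xF8.
C[1]: E(K, 0x0D) = 0xE7.
C[2]: E(K, 0x5C) = 0xB6.
C[3]: E(K, 0x0B) = 0xE1.

C[0] = 0xF8, C[1] = 0xE7, C[2] = 0xB6, C[3] = 0xE1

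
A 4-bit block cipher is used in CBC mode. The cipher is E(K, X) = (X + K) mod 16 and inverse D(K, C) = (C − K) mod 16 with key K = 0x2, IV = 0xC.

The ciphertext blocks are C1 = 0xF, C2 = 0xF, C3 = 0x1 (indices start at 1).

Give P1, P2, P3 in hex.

P1 = 0x1, P2 = 0x2, P3 = 0x0

CBC decryption: P_i = D(K, C_i) ⊕ C_{i−1}, with C_{0} = IV.
P1: D(K, 0xF) = 0xD; 0xD ⊕ 0xC = 0x1.
P2: D(K, 0xF) = 0xD; 0xD ⊕ 0xF = 0x2.
P3: D(K, 0x1) = 0xF; 0xF ⊕ 0xF = 0x0.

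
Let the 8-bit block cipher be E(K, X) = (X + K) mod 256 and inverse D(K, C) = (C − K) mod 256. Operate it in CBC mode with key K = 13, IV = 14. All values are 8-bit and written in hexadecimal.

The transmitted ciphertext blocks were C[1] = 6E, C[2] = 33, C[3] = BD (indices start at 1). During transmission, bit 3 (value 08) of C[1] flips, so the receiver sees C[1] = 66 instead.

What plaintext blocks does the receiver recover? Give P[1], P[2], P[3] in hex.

CBC decryption: P_i = D(K, C_i) ⊕ C_{i−1}, with C_{0} = IV.
Only C[1] changed, to 66. In CBC, a change in C_i garbles P_i and flips the same bit in P_{i+1}. Decrypting the received ciphertext:
P[1]: D(K, 66) = 53; 53 ⊕ 14 = 47.
P[2]: D(K, 33) = 20; 20 ⊕ 66 = 46.
P[3]: D(K, BD) = AA; AA ⊕ 33 = 99.
Blocks that differ from the original plaintext: P[1], P[2].

P[1] = 47, P[2] = 46, P[3] = 99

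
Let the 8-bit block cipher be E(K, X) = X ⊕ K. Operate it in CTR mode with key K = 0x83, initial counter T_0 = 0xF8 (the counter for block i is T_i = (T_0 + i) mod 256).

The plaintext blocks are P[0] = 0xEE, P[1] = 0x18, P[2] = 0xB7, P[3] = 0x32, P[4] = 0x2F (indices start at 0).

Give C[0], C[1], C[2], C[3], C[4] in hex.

CTR encryption: S_i = E(K, T_i) where T_i is the counter for block i; C_i = P_i ⊕ S_i.
C[0]: T = 0xF8, S = E(K, T) = 0x7B; 0xEE ⊕ 0x7B = 0x95.
C[1]: T = 0xF9, S = E(K, T) = 0x7A; 0x18 ⊕ 0x7A = 0x62.
C[2]: T = 0xFA, S = E(K, T) = 0x79; 0xB7 ⊕ 0x79 = 0xCE.
C[3]: T = 0xFB, S = E(K, T) = 0x78; 0x32 ⊕ 0x78 = 0x4A.
C[4]: T = 0xFC, S = E(K, T) = 0x7F; 0x2F ⊕ 0x7F = 0x50.

C[0] = 0x95, C[1] = 0x62, C[2] = 0xCE, C[3] = 0x4A, C[4] = 0x50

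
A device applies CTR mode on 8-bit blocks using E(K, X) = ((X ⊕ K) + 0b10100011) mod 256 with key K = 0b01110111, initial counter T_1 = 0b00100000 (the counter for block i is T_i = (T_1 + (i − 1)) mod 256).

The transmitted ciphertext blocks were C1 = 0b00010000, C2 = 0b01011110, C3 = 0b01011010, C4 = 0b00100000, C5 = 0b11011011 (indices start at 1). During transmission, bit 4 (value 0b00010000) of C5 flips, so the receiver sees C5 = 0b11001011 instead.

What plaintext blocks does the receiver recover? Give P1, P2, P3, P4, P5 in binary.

CTR decryption: S_i = E(K, T_i) where T_i is the counter for block i; P_i = C_i ⊕ S_i.
Only C5 changed, to 0b11001011. In CTR, a change in C_i flips the same bit in P_i only; the keystream is unaffected. Decrypting the received ciphertext:
P1: T = 0b00100000, S = E(K, T) = 0b11111010; 0b00010000 ⊕ 0b11111010 = 0b11101010.
P2: T = 0b00100001, S = E(K, T) = 0b11111001; 0b01011110 ⊕ 0b11111001 = 0b10100111.
P3: T = 0b00100010, S = E(K, T) = 0b11111000; 0b01011010 ⊕ 0b11111000 = 0b10100010.
P4: T = 0b00100011, S = E(K, T) = 0b11110111; 0b00100000 ⊕ 0b11110111 = 0b11010111.
P5: T = 0b00100100, S = E(K, T) = 0b11110110; 0b11001011 ⊕ 0b11110110 = 0b00111101.
Blocks that differ from the original plaintext: P5.

P1 = 0b11101010, P2 = 0b10100111, P3 = 0b10100010, P4 = 0b11010111, P5 = 0b00111101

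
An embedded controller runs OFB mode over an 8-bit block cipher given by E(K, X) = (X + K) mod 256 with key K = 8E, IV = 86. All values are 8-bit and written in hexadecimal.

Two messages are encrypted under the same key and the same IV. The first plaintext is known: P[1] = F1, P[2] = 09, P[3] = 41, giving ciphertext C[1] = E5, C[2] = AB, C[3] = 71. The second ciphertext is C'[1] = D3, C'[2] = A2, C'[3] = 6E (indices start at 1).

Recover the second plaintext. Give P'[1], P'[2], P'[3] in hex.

In OFB with a reused IV, both messages share the same keystream S_i, so C_i ⊕ C'_i = P_i ⊕ P'_i and thus P'_i = P_i ⊕ C_i ⊕ C'_i.
P'[1]: F1 ⊕ E5 ⊕ D3 = C7.
P'[2]: 09 ⊕ AB ⊕ A2 = 00.
P'[3]: 41 ⊕ 71 ⊕ 6E = 5E.

P'[1] = C7, P'[2] = 00, P'[3] = 5E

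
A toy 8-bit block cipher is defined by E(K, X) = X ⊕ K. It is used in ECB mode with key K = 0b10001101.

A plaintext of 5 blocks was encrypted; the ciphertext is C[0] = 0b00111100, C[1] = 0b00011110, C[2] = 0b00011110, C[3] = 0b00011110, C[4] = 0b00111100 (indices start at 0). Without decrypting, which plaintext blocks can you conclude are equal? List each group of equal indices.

ECB encrypts each block independently with the same key, so equal ciphertext blocks imply equal plaintext blocks.
C[0] = C[4] = 0b00111100, so P[0] = P[4].
C[1] = C[2] = C[3] = 0b00011110, so P[1] = P[2] = P[3].

P[0] = P[4]; P[1] = P[2] = P[3]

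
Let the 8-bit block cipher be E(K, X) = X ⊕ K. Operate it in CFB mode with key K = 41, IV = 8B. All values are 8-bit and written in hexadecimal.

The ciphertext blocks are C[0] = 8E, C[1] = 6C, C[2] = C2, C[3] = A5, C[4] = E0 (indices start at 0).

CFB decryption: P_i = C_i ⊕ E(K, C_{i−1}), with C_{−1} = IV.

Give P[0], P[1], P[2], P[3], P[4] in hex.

P[0]: E(K, 8B) = CA; 8E ⊕ CA = 44.
P[1]: E(K, 8E) = CF; 6C ⊕ CF = A3.
P[2]: E(K, 6C) = 2D; C2 ⊕ 2D = EF.
P[3]: E(K, C2) = 83; A5 ⊕ 83 = 26.
P[4]: E(K, A5) = E4; E0 ⊕ E4 = 04.

P[0] = 44, P[1] = A3, P[2] = EF, P[3] = 26, P[4] = 04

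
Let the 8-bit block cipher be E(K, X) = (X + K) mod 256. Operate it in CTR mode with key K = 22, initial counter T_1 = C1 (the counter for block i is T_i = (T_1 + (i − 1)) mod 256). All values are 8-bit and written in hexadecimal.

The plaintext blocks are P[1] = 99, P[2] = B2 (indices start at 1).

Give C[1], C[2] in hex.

CTR encryption: S_i = E(K, T_i) where T_i is the counter for block i; C_i = P_i ⊕ S_i.
C[1]: T = C1, S = E(K, T) = E3; 99 ⊕ E3 = 7A.
C[2]: T = C2, S = E(K, T) = E4; B2 ⊕ E4 = 56.

C[1] = 7A, C[2] = 56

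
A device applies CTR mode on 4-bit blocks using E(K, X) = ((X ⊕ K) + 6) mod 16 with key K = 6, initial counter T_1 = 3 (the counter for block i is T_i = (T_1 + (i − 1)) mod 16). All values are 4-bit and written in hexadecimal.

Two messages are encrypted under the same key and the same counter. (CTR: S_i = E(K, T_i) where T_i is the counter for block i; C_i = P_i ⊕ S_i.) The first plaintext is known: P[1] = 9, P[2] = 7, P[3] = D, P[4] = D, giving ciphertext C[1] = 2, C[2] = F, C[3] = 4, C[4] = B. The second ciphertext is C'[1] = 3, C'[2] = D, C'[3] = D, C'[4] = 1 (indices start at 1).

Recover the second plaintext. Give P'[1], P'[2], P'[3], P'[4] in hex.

In CTR with a reused counter, both messages share the same keystream S_i, so C_i ⊕ C'_i = P_i ⊕ P'_i and thus P'_i = P_i ⊕ C_i ⊕ C'_i.
P'[1]: 9 ⊕ 2 ⊕ 3 = 8.
P'[2]: 7 ⊕ F ⊕ D = 5.
P'[3]: D ⊕ 4 ⊕ D = 4.
P'[4]: D ⊕ B ⊕ 1 = 7.

P'[1] = 8, P'[2] = 5, P'[3] = 4, P'[4] = 7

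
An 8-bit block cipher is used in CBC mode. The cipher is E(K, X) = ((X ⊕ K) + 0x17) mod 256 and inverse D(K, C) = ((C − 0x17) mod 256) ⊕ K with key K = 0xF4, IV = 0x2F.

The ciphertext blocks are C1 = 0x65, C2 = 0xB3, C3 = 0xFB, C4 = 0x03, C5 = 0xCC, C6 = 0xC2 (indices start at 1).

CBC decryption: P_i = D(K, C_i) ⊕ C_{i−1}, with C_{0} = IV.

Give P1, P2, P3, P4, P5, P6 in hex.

P1: D(K, 0x65) = 0xBA; 0xBA ⊕ 0x2F = 0x95.
P2: D(K, 0xB3) = 0x68; 0x68 ⊕ 0x65 = 0x0D.
P3: D(K, 0xFB) = 0x10; 0x10 ⊕ 0xB3 = 0xA3.
P4: D(K, 0x03) = 0x18; 0x18 ⊕ 0xFB = 0xE3.
P5: D(K, 0xCC) = 0x41; 0x41 ⊕ 0x03 = 0x42.
P6: D(K, 0xC2) = 0x5F; 0x5F ⊕ 0xCC = 0x93.

P1 = 0x95, P2 = 0x0D, P3 = 0xA3, P4 = 0xE3, P5 = 0x42, P6 = 0x93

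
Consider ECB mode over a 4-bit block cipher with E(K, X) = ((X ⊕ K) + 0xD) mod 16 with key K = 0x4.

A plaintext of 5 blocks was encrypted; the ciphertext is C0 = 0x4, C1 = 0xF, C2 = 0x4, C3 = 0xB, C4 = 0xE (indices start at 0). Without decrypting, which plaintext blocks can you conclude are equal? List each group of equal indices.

ECB encrypts each block independently with the same key, so equal ciphertext blocks imply equal plaintext blocks.
C0 = C2 = 0x4, so P0 = P2.

P0 = P2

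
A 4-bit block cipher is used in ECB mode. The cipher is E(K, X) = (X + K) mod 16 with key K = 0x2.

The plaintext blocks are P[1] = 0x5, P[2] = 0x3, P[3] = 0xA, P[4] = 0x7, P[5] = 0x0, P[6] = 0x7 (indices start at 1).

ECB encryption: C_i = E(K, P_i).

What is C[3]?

C[3]: E(K, 0xA) = 0xC.

C[3] = 0xC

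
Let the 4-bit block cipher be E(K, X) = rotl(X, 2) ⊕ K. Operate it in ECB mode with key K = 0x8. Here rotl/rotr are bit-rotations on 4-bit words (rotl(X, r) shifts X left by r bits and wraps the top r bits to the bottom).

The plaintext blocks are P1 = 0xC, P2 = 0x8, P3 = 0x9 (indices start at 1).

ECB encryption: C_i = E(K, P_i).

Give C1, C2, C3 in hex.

C1 = 0xB, C2 = 0xA, C3 = 0xE

C1: E(K, 0xC) = 0xB.
C2: E(K, 0x8) = 0xA.
C3: E(K, 0x9) = 0xE.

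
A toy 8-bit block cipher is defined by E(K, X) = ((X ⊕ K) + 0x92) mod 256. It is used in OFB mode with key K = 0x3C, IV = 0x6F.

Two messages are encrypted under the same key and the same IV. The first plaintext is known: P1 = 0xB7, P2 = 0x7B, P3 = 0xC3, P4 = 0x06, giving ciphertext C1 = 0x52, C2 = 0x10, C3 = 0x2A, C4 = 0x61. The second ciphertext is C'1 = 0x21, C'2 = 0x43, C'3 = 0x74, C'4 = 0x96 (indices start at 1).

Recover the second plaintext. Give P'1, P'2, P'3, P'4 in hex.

P'1 = 0xC4, P'2 = 0x28, P'3 = 0x9D, P'4 = 0xF1

In OFB with a reused IV, both messages share the same keystream S_i, so C_i ⊕ C'_i = P_i ⊕ P'_i and thus P'_i = P_i ⊕ C_i ⊕ C'_i.
P'1: 0xB7 ⊕ 0x52 ⊕ 0x21 = 0xC4.
P'2: 0x7B ⊕ 0x10 ⊕ 0x43 = 0x28.
P'3: 0xC3 ⊕ 0x2A ⊕ 0x74 = 0x9D.
P'4: 0x06 ⊕ 0x61 ⊕ 0x96 = 0xF1.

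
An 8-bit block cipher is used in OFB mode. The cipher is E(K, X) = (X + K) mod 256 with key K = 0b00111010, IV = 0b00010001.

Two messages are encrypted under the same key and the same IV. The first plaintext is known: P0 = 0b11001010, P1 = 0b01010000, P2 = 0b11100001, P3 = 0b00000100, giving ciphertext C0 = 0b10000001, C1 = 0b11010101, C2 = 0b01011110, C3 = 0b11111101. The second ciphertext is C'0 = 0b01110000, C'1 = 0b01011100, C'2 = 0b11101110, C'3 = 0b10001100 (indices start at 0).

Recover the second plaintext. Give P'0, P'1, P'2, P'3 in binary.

P'0 = 0b00111011, P'1 = 0b11011001, P'2 = 0b01010001, P'3 = 0b01110101

In OFB with a reused IV, both messages share the same keystream S_i, so C_i ⊕ C'_i = P_i ⊕ P'_i and thus P'_i = P_i ⊕ C_i ⊕ C'_i.
P'0: 0b11001010 ⊕ 0b10000001 ⊕ 0b01110000 = 0b00111011.
P'1: 0b01010000 ⊕ 0b11010101 ⊕ 0b01011100 = 0b11011001.
P'2: 0b11100001 ⊕ 0b01011110 ⊕ 0b11101110 = 0b01010001.
P'3: 0b00000100 ⊕ 0b11111101 ⊕ 0b10001100 = 0b01110101.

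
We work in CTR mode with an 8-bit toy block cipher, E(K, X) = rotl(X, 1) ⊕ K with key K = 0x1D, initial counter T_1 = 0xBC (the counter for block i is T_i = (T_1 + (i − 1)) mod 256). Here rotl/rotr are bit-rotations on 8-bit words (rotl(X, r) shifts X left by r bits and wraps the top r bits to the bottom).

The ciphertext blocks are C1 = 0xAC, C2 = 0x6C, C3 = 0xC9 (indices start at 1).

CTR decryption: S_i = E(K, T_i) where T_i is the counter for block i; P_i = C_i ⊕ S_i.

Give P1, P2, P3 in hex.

P1: T = 0xBC, S = E(K, T) = 0x64; 0xAC ⊕ 0x64 = 0xC8.
P2: T = 0xBD, S = E(K, T) = 0x66; 0x6C ⊕ 0x66 = 0x0A.
P3: T = 0xBE, S = E(K, T) = 0x60; 0xC9 ⊕ 0x60 = 0xA9.

P1 = 0xC8, P2 = 0x0A, P3 = 0xA9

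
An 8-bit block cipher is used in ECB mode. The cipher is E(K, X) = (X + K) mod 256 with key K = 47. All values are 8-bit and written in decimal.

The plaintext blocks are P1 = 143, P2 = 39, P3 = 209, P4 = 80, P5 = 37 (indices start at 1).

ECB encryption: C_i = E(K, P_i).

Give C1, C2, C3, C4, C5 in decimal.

C1 = 190, C2 = 86, C3 = 0, C4 = 127, C5 = 84

C1: E(K, 143) = 190.
C2: E(K, 39) = 86.
C3: E(K, 209) = 0.
C4: E(K, 80) = 127.
C5: E(K, 37) = 84.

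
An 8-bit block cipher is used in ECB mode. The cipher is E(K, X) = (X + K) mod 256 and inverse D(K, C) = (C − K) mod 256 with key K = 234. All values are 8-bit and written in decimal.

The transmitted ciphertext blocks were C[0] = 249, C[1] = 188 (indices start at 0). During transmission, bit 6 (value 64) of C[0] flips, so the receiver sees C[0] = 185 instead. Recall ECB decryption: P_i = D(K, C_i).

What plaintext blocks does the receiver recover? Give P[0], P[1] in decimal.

P[0] = 207, P[1] = 210

Only C[0] changed, to 185. In ECB, a change in C_i affects only P_i. Decrypting the received ciphertext:
P[0]: D(K, 185) = 207.
P[1]: D(K, 188) = 210.
Blocks that differ from the original plaintext: P[0].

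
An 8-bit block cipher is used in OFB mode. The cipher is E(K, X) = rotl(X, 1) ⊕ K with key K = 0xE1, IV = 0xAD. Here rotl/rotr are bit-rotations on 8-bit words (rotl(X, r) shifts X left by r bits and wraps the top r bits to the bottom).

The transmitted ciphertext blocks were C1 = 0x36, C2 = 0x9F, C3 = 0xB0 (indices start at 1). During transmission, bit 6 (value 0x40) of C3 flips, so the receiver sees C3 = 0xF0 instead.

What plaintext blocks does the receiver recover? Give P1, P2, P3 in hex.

OFB decryption: S_i = E(K, S_{i−1}) with S_{0} = IV; P_i = C_i ⊕ S_i.
Only C3 changed, to 0xF0. In OFB, a change in C_i flips the same bit in P_i only; the keystream is unaffected. Decrypting the received ciphertext:
P1: S = E(K, 0xAD) = 0xBA; 0x36 ⊕ 0xBA = 0x8C.
P2: S = E(K, 0xBA) = 0x94; 0x9F ⊕ 0x94 = 0x0B.
P3: S = E(K, 0x94) = 0xC8; 0xF0 ⊕ 0xC8 = 0x38.
Blocks that differ from the original plaintext: P3.

P1 = 0x8C, P2 = 0x0B, P3 = 0x38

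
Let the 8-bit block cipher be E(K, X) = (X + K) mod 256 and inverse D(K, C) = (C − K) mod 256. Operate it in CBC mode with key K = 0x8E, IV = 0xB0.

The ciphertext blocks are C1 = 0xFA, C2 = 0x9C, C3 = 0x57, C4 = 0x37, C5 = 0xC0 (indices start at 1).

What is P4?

CBC decryption: P_i = D(K, C_i) ⊕ C_{i−1}, with C_{0} = IV.
P4: D(K, 0x37) = 0xA9; 0xA9 ⊕ 0x57 = 0xFE.

P4 = 0xFE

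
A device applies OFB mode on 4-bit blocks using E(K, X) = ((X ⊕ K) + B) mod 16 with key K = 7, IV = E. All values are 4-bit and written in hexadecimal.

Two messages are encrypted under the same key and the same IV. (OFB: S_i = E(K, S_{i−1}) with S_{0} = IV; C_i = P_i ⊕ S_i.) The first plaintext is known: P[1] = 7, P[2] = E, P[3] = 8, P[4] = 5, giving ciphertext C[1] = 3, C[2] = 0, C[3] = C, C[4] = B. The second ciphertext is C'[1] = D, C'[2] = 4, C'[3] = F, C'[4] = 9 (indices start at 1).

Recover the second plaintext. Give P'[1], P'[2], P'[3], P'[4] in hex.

In OFB with a reused IV, both messages share the same keystream S_i, so C_i ⊕ C'_i = P_i ⊕ P'_i and thus P'_i = P_i ⊕ C_i ⊕ C'_i.
P'[1]: 7 ⊕ 3 ⊕ D = 9.
P'[2]: E ⊕ 0 ⊕ 4 = A.
P'[3]: 8 ⊕ C ⊕ F = B.
P'[4]: 5 ⊕ B ⊕ 9 = 7.

P'[1] = 9, P'[2] = A, P'[3] = B, P'[4] = 7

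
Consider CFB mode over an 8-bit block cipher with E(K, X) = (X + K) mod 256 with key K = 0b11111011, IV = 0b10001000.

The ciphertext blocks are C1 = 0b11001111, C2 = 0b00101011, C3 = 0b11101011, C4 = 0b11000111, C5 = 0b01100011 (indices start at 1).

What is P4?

P4 = 0b00100001

CFB decryption: P_i = C_i ⊕ E(K, C_{i−1}), with C_{0} = IV.
P4: E(K, 0b11101011) = 0b11100110; 0b11000111 ⊕ 0b11100110 = 0b00100001.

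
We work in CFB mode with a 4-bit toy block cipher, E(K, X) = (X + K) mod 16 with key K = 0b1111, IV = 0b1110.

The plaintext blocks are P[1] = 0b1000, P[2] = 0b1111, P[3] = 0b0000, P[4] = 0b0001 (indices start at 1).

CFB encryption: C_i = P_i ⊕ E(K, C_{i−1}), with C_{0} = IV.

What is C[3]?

C[1]: E(K, 0b1110) = 0b1101; 0b1000 ⊕ 0b1101 = 0b0101.
C[2]: E(K, 0b0101) = 0b0100; 0b1111 ⊕ 0b0100 = 0b1011.
C[3]: E(K, 0b1011) = 0b1010; 0b0000 ⊕ 0b1010 = 0b1010.

C[3] = 0b1010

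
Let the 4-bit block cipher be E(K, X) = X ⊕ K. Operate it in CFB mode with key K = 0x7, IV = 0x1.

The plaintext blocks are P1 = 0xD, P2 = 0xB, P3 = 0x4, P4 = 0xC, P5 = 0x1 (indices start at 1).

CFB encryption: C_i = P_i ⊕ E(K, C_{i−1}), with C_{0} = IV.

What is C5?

C5 = 0x9

C1: E(K, 0x1) = 0x6; 0xD ⊕ 0x6 = 0xB.
C2: E(K, 0xB) = 0xC; 0xB ⊕ 0xC = 0x7.
C3: E(K, 0x7) = 0x0; 0x4 ⊕ 0x0 = 0x4.
C4: E(K, 0x4) = 0x3; 0xC ⊕ 0x3 = 0xF.
C5: E(K, 0xF) = 0x8; 0x1 ⊕ 0x8 = 0x9.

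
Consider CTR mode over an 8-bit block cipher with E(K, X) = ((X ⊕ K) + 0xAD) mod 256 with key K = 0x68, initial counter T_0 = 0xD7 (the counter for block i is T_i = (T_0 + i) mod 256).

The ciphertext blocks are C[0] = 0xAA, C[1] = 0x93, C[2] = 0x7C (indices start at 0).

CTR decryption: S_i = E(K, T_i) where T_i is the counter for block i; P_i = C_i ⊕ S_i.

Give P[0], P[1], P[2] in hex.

P[0] = 0xC6, P[1] = 0xCE, P[2] = 0x22

P[0]: T = 0xD7, S = E(K, T) = 0x6C; 0xAA ⊕ 0x6C = 0xC6.
P[1]: T = 0xD8, S = E(K, T) = 0x5D; 0x93 ⊕ 0x5D = 0xCE.
P[2]: T = 0xD9, S = E(K, T) = 0x5E; 0x7C ⊕ 0x5E = 0x22.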